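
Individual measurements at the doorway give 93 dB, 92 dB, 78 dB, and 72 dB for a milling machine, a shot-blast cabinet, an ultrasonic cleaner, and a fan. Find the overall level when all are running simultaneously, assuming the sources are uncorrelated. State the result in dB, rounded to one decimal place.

95.6 dB

For uncorrelated sources the intensities add, so convert each level to linear form, sum, and take 10·log₁₀ of the total.
Σ 10^(L/10) = 10^(93/10) + 10^(92/10) + 10^(78/10) + 10^(72/10) = 3.659e+09.
L_total = 10·log₁₀(3.659e+09) = 95.63 dB.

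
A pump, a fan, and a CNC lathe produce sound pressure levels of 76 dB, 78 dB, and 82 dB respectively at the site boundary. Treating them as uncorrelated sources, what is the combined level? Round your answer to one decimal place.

84.2 dB

For uncorrelated sources the intensities add, so convert each level to linear form, sum, and take 10·log₁₀ of the total.
Σ 10^(L/10) = 10^(76/10) + 10^(78/10) + 10^(82/10) = 2.614e+08.
L_total = 10·log₁₀(2.614e+08) = 84.17 dB.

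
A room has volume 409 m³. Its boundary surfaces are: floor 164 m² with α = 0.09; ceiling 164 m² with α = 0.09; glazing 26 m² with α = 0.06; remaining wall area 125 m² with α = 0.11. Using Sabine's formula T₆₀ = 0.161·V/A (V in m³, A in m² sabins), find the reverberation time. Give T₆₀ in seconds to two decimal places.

1.47 s

Total absorption A = 164·0.09 + 164·0.09 + 26·0.06 + 125·0.11 = 44.83 m² sabins.
T₆₀ = 0.161·V/A = 0.161·409/44.83 = 1.469 s.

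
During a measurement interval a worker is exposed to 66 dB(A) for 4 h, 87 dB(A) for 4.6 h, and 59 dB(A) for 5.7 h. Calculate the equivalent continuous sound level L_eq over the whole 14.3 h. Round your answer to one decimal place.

Weight each interval's intensity by its duration and average over T = 14.3 h:
Σ tᵢ·10^(Lᵢ/10) = 4·10^(66/10) + 4.6·10^(87/10) + 5.7·10^(59/10) = 2.326e+09.
L_eq = 10·log₁₀(2.326e+09/14.3) = 82.11 dB(A).

82.1 dB(A)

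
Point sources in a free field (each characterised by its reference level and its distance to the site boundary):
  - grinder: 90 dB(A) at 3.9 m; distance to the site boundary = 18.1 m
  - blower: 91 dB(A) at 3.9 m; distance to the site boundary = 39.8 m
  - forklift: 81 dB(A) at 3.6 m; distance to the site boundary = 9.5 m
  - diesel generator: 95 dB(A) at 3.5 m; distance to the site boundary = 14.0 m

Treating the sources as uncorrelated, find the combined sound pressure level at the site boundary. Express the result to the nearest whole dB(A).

Propagate each source to the receiver with L = L_ref − 20·log₁₀(r/r_ref), then add intensities.
grinder: 90 − 20·log₁₀(18.1/3.9) = 90 − 13.33 = 76.67 dB(A).
blower: 91 − 20·log₁₀(39.8/3.9) = 91 − 20.18 = 70.82 dB(A).
forklift: 81 − 20·log₁₀(9.5/3.6) = 81 − 8.43 = 72.57 dB(A).
diesel generator: 95 − 20·log₁₀(14.0/3.5) = 95 − 12.04 = 82.96 dB(A).
Σ 10^(L/10) = 2.742e+08 → L_total = 10·log₁₀(2.742e+08) = 84.38 dB(A).

84 dB(A)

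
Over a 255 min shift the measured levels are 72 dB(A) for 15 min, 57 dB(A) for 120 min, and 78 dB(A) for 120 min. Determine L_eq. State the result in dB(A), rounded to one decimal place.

74.9 dB(A)

Weight each interval's intensity by its duration and average over T = 255 min:
Σ tᵢ·10^(Lᵢ/10) = 15·10^(72/10) + 120·10^(57/10) + 120·10^(78/10) = 7.869e+09.
L_eq = 10·log₁₀(7.869e+09/255) = 74.89 dB(A).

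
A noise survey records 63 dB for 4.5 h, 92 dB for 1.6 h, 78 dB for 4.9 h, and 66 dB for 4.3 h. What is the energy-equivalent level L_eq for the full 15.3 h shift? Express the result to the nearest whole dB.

83 dB

L_eq = 10·log₁₀[(1/T)·Σ tᵢ·10^(Lᵢ/10)] with T = 15.3 h.
Σ tᵢ·10^(Lᵢ/10) = 4.5·10^(63/10) + 1.6·10^(92/10) + 4.9·10^(78/10) + 4.3·10^(66/10) = 2.871e+09.
L_eq = 10·log₁₀(2.871e+09/15.3) = 82.73 dB.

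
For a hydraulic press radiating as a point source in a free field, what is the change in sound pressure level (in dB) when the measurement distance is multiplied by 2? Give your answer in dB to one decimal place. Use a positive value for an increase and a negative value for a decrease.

-6.0 dB

With spherical spreading the level changes by −20·log₁₀(r₂/r₁).
ΔL = −20·log₁₀(2) = -6.02 dB.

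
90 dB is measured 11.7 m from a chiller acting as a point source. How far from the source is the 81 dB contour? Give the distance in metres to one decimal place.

33.0 m

The 9.0 dB drop corresponds to a distance ratio of 10^(9.0/20) for a point source.
r₂ = 11.7·10^((90−81)/20) = 11.7·10^(9.0/20) = 32.98 m.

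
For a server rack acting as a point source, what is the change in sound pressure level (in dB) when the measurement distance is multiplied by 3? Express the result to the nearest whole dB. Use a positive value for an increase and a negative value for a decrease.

Point-source spreading: ΔL = −20·log₁₀(r₂/r₁).
ΔL = −20·log₁₀(3) = -9.54 dB.

-10 dB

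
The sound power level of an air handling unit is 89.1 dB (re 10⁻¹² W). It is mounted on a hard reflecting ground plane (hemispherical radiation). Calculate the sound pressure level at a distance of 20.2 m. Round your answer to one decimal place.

L_p = L_w − 10·log₁₀(2π·r²) with r = 20.2 m.
2π·r² = 2564 m², 10·log₁₀ of that is 34.089 dB.
L_p = 89.1 − 34.089 = 55.01 dB.

55.0 dB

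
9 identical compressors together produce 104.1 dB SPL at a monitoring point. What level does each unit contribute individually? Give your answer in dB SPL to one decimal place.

94.6 dB SPL

9 equal contributions raise the level by 10·log₁₀ 9 = 9.542 dB, so each unit alone gives 104.1 − 9.542.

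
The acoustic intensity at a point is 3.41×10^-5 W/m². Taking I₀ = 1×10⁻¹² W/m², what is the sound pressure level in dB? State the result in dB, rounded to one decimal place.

Dividing by I₀ shifts the exponent by 12: I/I₀ = 3.41×10^7.
L = 10·(0.5328 + 7) = 75.33 dB.

75.3 dB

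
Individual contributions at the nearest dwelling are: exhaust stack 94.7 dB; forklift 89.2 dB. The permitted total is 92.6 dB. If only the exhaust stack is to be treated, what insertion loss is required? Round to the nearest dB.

Fixed contribution from the other source: Σ 10^(L/10) = 10^(89.2/10) = 8.318e+08 (89.20 dB).
To meet 92.6 dB overall, the treated exhaust stack may contribute at most 10^(92.6/10) − 8.318e+08 = 9.879e+08, i.e. 89.95 dB.
Required insertion loss = 94.7 − 89.95 = 4.75 dB.

5 dB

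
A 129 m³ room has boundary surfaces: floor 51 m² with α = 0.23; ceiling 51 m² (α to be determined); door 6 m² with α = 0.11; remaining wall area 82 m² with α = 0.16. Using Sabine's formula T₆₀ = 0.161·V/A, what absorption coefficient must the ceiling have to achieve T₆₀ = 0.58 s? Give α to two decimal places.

Required total absorption A = 0.161·129/0.58 = 35.81 m².
Absorption from the other surfaces = 51·0.23 + 6·0.11 + 82·0.16 = 25.51 m², so the ceiling must supply 10.30 m² over 51 m².
α = 10.30/51 = 0.202.

0.20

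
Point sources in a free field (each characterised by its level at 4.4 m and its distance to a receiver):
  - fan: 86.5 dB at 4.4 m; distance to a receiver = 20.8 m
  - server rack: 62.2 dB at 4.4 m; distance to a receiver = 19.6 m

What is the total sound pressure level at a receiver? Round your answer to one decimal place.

73.0 dB

First find each source's level at the receiver (point-source: −20·log₁₀(r/r_ref)), then combine on an intensity basis.
fan: 86.5 − 20·log₁₀(20.8/4.4) = 86.5 − 13.49 = 73.01 dB.
server rack: 62.2 − 20·log₁₀(19.6/4.4) = 62.2 − 12.98 = 49.22 dB.
Σ 10^(L/10) = 2.007e+07 → L_total = 10·log₁₀(2.007e+07) = 73.03 dB.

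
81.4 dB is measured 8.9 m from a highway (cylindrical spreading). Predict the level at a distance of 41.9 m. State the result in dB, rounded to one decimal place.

74.7 dB

Cylindrical spreading from a line source gives a 10·log₁₀(r₂/r₁) drop.
L₂ = 81.4 − 10·log₁₀(41.9/8.9) = 81.4 − 6.728 = 74.67 dB.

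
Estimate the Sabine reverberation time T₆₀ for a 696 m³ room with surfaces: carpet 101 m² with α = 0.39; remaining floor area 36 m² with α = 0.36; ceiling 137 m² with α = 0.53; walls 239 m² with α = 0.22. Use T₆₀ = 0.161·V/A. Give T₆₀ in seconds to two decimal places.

0.63 s

Total absorption A = 101·0.39 + 36·0.36 + 137·0.53 + 239·0.22 = 177.54 m² sabins.
T₆₀ = 0.161 × 696 / 177.54 = 0.631 s.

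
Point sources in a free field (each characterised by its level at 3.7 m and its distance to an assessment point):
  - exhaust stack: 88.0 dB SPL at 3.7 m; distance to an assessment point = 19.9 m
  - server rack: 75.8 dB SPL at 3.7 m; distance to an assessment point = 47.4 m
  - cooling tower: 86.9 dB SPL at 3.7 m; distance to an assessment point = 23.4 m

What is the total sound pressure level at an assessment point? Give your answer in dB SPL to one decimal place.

75.4 dB SPL

Apply inverse-square spreading to bring every level to the receiver, then sum 10^(L/10).
exhaust stack: 88.0 − 20·log₁₀(19.9/3.7) = 88.0 − 14.61 = 73.39 dB SPL.
server rack: 75.8 − 20·log₁₀(47.4/3.7) = 75.8 − 22.15 = 53.65 dB SPL.
cooling tower: 86.9 − 20·log₁₀(23.4/3.7) = 86.9 − 16.02 = 70.88 dB SPL.
Σ 10^(L/10) = 3.429e+07 → L_total = 10·log₁₀(3.429e+07) = 75.35 dB SPL.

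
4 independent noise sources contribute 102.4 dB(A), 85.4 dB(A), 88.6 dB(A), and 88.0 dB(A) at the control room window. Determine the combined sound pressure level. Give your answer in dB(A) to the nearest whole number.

Incoherent sources combine by intensity addition: L_total = 10·log₁₀(Σ 10^(L_i/10)).
Σ 10^(L/10) = 10^(102.4/10) + 10^(85.4/10) + 10^(88.6/10) + 10^(88.0/10) = 1.908e+10.
L_total = 10·log₁₀(1.908e+10) = 102.81 dB(A).

103 dB(A)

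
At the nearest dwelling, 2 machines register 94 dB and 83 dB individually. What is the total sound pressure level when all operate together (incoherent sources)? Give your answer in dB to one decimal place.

For uncorrelated sources the intensities add, so convert each level to linear form, sum, and take 10·log₁₀ of the total.
Σ 10^(L/10) = 10^(94/10) + 10^(83/10) = 2.711e+09.
L_total = 10·log₁₀(2.711e+09) = 94.33 dB.

94.3 dB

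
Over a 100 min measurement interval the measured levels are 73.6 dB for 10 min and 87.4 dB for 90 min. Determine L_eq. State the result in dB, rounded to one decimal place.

87.0 dB

Weight each interval's intensity by its duration and average over T = 100 min:
Σ tᵢ·10^(Lᵢ/10) = 10·10^(73.6/10) + 90·10^(87.4/10) = 4.969e+10.
L_eq = 10·log₁₀(4.969e+10/100) = 86.96 dB.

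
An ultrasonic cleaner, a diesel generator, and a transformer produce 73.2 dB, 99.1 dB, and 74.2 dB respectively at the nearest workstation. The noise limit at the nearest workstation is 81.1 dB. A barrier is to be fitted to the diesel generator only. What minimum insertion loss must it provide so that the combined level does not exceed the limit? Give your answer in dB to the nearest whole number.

20 dB

Fixed contribution from the other sources: Σ 10^(L/10) = 10^(73.2/10) + 10^(74.2/10) = 4.720e+07 (76.74 dB).
The limit corresponds to 10^(81.1/10) = 1.288e+08; subtracting the fixed part leaves 8.163e+07 for the diesel generator, i.e. 79.12 dB.
So the diesel generator must be reduced from 99.1 to 79.12 dB: IL = 19.98 dB.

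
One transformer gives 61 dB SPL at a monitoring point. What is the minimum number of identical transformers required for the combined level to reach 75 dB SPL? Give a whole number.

Need L₁ + 10·log₁₀ N ≥ 75, i.e. log₁₀ N ≥ 1.40.
N ≥ 10^(14.0/10) = 25.119, so N = 26.

26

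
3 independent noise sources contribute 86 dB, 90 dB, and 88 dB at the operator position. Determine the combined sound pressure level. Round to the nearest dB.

Incoherent sources combine by intensity addition: L_total = 10·log₁₀(Σ 10^(L_i/10)).
Σ 10^(L/10) = 10^(86/10) + 10^(90/10) + 10^(88/10) = 2.029e+09.
L_total = 10·log₁₀(2.029e+09) = 93.07 dB.

93 dB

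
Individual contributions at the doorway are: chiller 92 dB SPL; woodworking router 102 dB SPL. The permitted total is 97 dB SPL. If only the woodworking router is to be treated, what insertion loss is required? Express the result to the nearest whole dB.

7 dB

Everything except the woodworking router sums to 10^(92/10) = 1.585e+09 in linear terms, 92.00 dB SPL.
To meet 97 dB SPL overall, the treated woodworking router may contribute at most 10^(97/10) − 1.585e+09 = 3.427e+09, i.e. 95.35 dB SPL.
So the woodworking router must be reduced from 102 to 95.35 dB SPL: IL = 6.65 dB.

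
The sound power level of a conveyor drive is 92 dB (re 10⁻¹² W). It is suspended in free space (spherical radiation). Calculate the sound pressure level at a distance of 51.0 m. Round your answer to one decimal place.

The power spreads over a sphere of area 4π·r², so L_p = L_w − 10·log₁₀(4π·r²).
4π·r² = 3.269e+04 m², 10·log₁₀ of that is 45.144 dB.
L_p = 92 − 45.144 = 46.86 dB.

46.9 dB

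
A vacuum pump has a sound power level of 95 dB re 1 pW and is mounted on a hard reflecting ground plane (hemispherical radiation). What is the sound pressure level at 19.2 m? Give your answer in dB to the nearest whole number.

61 dB

L_p = L_w − 10·log₁₀(2π·r²) with r = 19.2 m.
2π·r² = 2316 m², 10·log₁₀ of that is 33.648 dB.
L_p = 95 − 33.648 = 61.35 dB.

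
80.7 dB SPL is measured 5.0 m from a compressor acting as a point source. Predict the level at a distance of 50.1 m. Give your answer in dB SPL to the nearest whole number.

61 dB SPL

Point-source attenuation: ΔL = 20·log₁₀(r₂/r₁) = 20·log₁₀(50.1/5.0) = 20.017 dB.
L₂ = 80.7 − 20·log₁₀(50.1/5.0) = 80.7 − 20.017 = 60.68 dB SPL.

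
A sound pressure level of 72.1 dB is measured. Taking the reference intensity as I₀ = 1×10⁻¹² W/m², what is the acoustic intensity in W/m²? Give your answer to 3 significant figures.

L = 10·log₁₀(I/I₀) ⇒ I = I₀·10^(L/10) = 10⁻¹² × 10^7.21.

1.62e-05 W/m²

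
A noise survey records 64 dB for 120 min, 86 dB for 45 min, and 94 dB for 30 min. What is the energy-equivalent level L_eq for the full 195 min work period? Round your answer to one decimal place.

86.8 dB

L_eq = 10·log₁₀[(1/T)·Σ tᵢ·10^(Lᵢ/10)] with T = 195 min.
Σ tᵢ·10^(Lᵢ/10) = 120·10^(64/10) + 45·10^(86/10) + 30·10^(94/10) = 9.357e+10.
L_eq = 10·log₁₀(9.357e+10/195) = 86.81 dB.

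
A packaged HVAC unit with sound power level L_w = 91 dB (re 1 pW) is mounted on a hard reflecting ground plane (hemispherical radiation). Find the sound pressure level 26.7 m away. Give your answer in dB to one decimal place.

L_p = L_w − 10·log₁₀(2π·r²) with r = 26.7 m.
2π·r² = 4479 m², 10·log₁₀ of that is 36.512 dB.
L_p = 91 − 36.512 = 54.49 dB.

54.5 dB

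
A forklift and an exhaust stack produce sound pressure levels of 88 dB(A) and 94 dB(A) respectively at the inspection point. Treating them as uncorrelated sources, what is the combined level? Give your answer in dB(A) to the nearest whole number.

For uncorrelated sources the intensities add, so convert each level to linear form, sum, and take 10·log₁₀ of the total.
Σ 10^(L/10) = 10^(88/10) + 10^(94/10) = 3.143e+09.
L_total = 10·log₁₀(3.143e+09) = 94.97 dB(A).

95 dB(A)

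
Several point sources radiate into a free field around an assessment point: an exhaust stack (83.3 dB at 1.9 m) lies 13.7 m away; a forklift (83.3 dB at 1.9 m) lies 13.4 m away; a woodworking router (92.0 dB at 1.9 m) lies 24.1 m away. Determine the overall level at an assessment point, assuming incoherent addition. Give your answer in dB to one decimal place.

72.6 dB

First find each source's level at the receiver (point-source: −20·log₁₀(r/r_ref)), then combine on an intensity basis.
exhaust stack: 83.3 − 20·log₁₀(13.7/1.9) = 83.3 − 17.16 = 66.14 dB.
forklift: 83.3 − 20·log₁₀(13.4/1.9) = 83.3 − 16.97 = 66.33 dB.
woodworking router: 92.0 − 20·log₁₀(24.1/1.9) = 92.0 − 22.07 = 69.93 dB.
Σ 10^(L/10) = 1.826e+07 → L_total = 10·log₁₀(1.826e+07) = 72.62 dB.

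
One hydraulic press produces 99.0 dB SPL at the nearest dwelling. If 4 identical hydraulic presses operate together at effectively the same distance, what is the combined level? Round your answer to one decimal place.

105.0 dB SPL

L_total = L₁ + 10·log₁₀ N for N identical incoherent sources.
L_total = 99.0 + 10·log₁₀(4) = 99.0 + 6.021 = 105.02 dB SPL.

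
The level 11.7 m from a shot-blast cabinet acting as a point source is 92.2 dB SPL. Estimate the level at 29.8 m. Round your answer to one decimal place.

84.1 dB SPL

Point-source attenuation: ΔL = 20·log₁₀(r₂/r₁) = 20·log₁₀(29.8/11.7) = 8.121 dB.
L₂ = 92.2 − 20·log₁₀(29.8/11.7) = 92.2 − 8.121 = 84.08 dB SPL.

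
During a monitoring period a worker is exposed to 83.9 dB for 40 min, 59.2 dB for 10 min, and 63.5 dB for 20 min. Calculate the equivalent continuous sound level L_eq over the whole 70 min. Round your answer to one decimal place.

L_eq = 10·log₁₀[(1/T)·Σ tᵢ·10^(Lᵢ/10)] with T = 70 min.
Σ tᵢ·10^(Lᵢ/10) = 40·10^(83.9/10) + 10·10^(59.2/10) + 20·10^(63.5/10) = 9.872e+09.
L_eq = 10·log₁₀(9.872e+09/70) = 81.49 dB.

81.5 dB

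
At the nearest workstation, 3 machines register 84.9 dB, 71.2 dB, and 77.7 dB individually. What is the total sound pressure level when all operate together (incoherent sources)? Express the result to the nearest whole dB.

86 dB

For uncorrelated sources the intensities add, so convert each level to linear form, sum, and take 10·log₁₀ of the total.
Σ 10^(L/10) = 10^(84.9/10) + 10^(71.2/10) + 10^(77.7/10) = 3.811e+08.
L_total = 10·log₁₀(3.811e+08) = 85.81 dB.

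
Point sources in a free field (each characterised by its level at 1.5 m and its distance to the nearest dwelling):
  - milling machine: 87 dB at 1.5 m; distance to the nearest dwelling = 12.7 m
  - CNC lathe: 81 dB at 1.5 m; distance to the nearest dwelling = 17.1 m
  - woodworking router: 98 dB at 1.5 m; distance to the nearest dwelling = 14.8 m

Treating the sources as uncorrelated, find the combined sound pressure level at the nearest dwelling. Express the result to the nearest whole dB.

Propagate each source to the receiver with L = L_ref − 20·log₁₀(r/r_ref), then add intensities.
milling machine: 87 − 20·log₁₀(12.7/1.5) = 87 − 18.55 = 68.45 dB.
CNC lathe: 81 − 20·log₁₀(17.1/1.5) = 81 − 21.14 = 59.86 dB.
woodworking router: 98 − 20·log₁₀(14.8/1.5) = 98 − 19.88 = 78.12 dB.
Σ 10^(L/10) = 7.277e+07 → L_total = 10·log₁₀(7.277e+07) = 78.62 dB.

79 dB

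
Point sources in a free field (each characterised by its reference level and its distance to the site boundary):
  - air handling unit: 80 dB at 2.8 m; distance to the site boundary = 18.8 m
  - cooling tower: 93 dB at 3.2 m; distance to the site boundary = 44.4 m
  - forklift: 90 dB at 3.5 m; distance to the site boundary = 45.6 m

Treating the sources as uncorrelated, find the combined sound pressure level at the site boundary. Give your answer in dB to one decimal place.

72.7 dB

Propagate each source to the receiver with L = L_ref − 20·log₁₀(r/r_ref), then add intensities.
air handling unit: 80 − 20·log₁₀(18.8/2.8) = 80 − 16.54 = 63.46 dB.
cooling tower: 93 − 20·log₁₀(44.4/3.2) = 93 − 22.84 = 70.16 dB.
forklift: 90 − 20·log₁₀(45.6/3.5) = 90 − 22.30 = 67.70 dB.
Σ 10^(L/10) = 1.847e+07 → L_total = 10·log₁₀(1.847e+07) = 72.67 dB.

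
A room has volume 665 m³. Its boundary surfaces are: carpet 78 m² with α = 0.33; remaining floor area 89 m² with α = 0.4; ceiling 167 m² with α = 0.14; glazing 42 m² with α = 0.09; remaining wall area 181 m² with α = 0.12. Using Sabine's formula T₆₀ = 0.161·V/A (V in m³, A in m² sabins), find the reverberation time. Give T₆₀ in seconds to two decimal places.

0.97 s

Summing Sᵢαᵢ: 78·0.33 + 89·0.4 + 167·0.14 + 42·0.09 + 181·0.12 = 110.22 m².
T₆₀ = 0.161 × 665 / 110.22 = 0.971 s.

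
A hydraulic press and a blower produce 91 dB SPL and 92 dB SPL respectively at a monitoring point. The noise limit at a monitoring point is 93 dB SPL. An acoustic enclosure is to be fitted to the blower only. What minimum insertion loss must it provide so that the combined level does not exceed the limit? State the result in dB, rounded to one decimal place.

3.3 dB

The untreated sources together contribute 10^(91/10) = 1.259e+09, i.e. 91.00 dB SPL.
To meet 93 dB SPL overall, the treated blower may contribute at most 10^(93/10) − 1.259e+09 = 7.363e+08, i.e. 88.67 dB SPL.
Required insertion loss = 92 − 88.67 = 3.33 dB.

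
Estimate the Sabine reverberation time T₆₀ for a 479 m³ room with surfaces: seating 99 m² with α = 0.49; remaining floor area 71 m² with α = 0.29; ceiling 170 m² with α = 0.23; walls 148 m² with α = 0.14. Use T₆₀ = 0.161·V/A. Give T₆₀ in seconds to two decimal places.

0.60 s

Total absorption A = 99·0.49 + 71·0.29 + 170·0.23 + 148·0.14 = 128.92 m² sabins.
T₆₀ = 0.161 × 479 / 128.92 = 0.598 s.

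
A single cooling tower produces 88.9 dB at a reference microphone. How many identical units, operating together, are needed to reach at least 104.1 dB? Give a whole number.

The shortfall is 104.1 − 88.9 = 15.2 dB, and N units add 10·log₁₀ N, so need 10·log₁₀ N ≥ 15.2.
N ≥ 10^(15.2/10) = 33.113, so N = 34.

34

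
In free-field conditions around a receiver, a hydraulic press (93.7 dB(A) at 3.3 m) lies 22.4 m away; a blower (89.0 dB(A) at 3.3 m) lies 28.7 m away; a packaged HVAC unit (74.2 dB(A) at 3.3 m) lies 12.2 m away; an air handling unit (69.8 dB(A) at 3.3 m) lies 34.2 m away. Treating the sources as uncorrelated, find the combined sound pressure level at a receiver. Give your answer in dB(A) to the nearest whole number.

First find each source's level at the receiver (point-source: −20·log₁₀(r/r_ref)), then combine on an intensity basis.
hydraulic press: 93.7 − 20·log₁₀(22.4/3.3) = 93.7 − 16.63 = 77.07 dB(A).
blower: 89.0 − 20·log₁₀(28.7/3.3) = 89.0 − 18.79 = 70.21 dB(A).
packaged HVAC unit: 74.2 − 20·log₁₀(12.2/3.3) = 74.2 − 11.36 = 62.84 dB(A).
air handling unit: 69.8 − 20·log₁₀(34.2/3.3) = 69.8 − 20.31 = 49.49 dB(A).
Σ 10^(L/10) = 6.339e+07 → L_total = 10·log₁₀(6.339e+07) = 78.02 dB(A).

78 dB(A)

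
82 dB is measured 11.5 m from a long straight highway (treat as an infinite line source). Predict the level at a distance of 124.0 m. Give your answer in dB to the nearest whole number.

72 dB

Cylindrical spreading from a line source gives a 10·log₁₀(r₂/r₁) drop.
L₂ = 82 − 10·log₁₀(124.0/11.5) = 82 − 10.327 = 71.67 dB.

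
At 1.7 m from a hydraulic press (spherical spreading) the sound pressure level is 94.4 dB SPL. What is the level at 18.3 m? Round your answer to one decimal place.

73.8 dB SPL

For a point source, L₂ = L₁ − 20·log₁₀(r₂/r₁).
L₂ = 94.4 − 20·log₁₀(18.3/1.7) = 94.4 − 20.640 = 73.76 dB SPL.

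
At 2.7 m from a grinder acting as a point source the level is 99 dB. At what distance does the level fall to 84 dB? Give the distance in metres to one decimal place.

15.2 m

For a point source L₁ − L₂ = 20·log₁₀(r₂/r₁), so r₂ = r₁·10^((L₁−L₂)/20).
r₂ = 2.7·10^((99−84)/20) = 2.7·10^(15.0/20) = 15.18 m.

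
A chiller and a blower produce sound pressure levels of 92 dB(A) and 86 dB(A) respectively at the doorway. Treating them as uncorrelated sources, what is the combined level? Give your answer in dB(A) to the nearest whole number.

For uncorrelated sources the intensities add, so convert each level to linear form, sum, and take 10·log₁₀ of the total.
Σ 10^(L/10) = 10^(92/10) + 10^(86/10) = 1.983e+09.
L_total = 10·log₁₀(1.983e+09) = 92.97 dB(A).

93 dB(A)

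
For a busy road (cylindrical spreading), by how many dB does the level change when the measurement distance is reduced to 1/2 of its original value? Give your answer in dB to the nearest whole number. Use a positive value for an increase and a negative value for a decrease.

A line source loses 3 dB per doubling of distance; generally ΔL = −10·log₁₀(r₂/r₁).
ΔL = −10·log₁₀(0.5) = +3.01 dB.

+3 dB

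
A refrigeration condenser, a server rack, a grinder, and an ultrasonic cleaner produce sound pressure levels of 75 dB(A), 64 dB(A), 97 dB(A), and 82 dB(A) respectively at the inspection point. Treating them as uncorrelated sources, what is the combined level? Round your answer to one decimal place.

For uncorrelated sources the intensities add, so convert each level to linear form, sum, and take 10·log₁₀ of the total.
Σ 10^(L/10) = 10^(75/10) + 10^(64/10) + 10^(97/10) + 10^(82/10) = 5.204e+09.
L_total = 10·log₁₀(5.204e+09) = 97.16 dB(A).

97.2 dB(A)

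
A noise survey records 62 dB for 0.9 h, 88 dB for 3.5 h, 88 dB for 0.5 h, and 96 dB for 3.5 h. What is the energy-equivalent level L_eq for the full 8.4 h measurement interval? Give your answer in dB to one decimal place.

92.9 dB

The energy average is taken in the linear domain: L_eq = 10·log₁₀[(Σ tᵢ·10^(Lᵢ/10))/T], T = 8.4 h.
Σ tᵢ·10^(Lᵢ/10) = 0.9·10^(62/10) + 3.5·10^(88/10) + 0.5·10^(88/10) + 3.5·10^(96/10) = 1.646e+10.
L_eq = 10·log₁₀(1.646e+10/8.4) = 92.92 dB.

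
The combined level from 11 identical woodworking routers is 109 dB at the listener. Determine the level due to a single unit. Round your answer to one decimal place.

For N identical incoherent sources L_total = L₁ + 10·log₁₀ N, so L₁ = 109 − 10·log₁₀(11) = 109 − 10.414.

98.6 dB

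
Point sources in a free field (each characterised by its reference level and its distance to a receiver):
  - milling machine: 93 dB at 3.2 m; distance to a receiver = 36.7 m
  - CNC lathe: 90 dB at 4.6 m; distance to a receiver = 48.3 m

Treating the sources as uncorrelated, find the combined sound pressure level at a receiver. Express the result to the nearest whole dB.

First find each source's level at the receiver (point-source: −20·log₁₀(r/r_ref)), then combine on an intensity basis.
milling machine: 93 − 20·log₁₀(36.7/3.2) = 93 − 21.19 = 71.81 dB.
CNC lathe: 90 − 20·log₁₀(48.3/4.6) = 90 − 20.42 = 69.58 dB.
Σ 10^(L/10) = 2.424e+07 → L_total = 10·log₁₀(2.424e+07) = 73.85 dB.

74 dB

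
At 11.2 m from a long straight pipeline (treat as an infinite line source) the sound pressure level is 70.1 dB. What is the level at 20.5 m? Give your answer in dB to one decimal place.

Line-source attenuation: ΔL = 10·log₁₀(r₂/r₁) = 10·log₁₀(20.5/11.2) = 2.625 dB.
L₂ = 70.1 − 10·log₁₀(20.5/11.2) = 70.1 − 2.625 = 67.47 dB.

67.5 dB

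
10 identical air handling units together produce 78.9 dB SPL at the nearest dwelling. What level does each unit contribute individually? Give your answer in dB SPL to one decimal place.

For N identical incoherent sources L_total = L₁ + 10·log₁₀ N, so L₁ = 78.9 − 10·log₁₀(10) = 78.9 − 10.000.

68.9 dB SPL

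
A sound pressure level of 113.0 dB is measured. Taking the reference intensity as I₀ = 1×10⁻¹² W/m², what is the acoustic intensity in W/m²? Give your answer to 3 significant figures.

0.200 W/m²

I/I₀ = 10^(113.0/10) = 1.995e+11, so I = 1.995e+11 × 10⁻¹² W/m².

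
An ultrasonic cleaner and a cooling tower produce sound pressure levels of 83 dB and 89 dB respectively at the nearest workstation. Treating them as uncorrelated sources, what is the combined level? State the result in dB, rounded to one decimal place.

Incoherent sources combine by intensity addition: L_total = 10·log₁₀(Σ 10^(L_i/10)).
Σ 10^(L/10) = 10^(83/10) + 10^(89/10) = 9.939e+08.
L_total = 10·log₁₀(9.939e+08) = 89.97 dB.

90.0 dB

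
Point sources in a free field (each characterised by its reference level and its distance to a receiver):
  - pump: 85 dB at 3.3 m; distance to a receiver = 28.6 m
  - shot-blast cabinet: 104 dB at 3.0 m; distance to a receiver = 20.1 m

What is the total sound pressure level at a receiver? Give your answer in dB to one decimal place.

Apply inverse-square spreading to bring every level to the receiver, then sum 10^(L/10).
pump: 85 − 20·log₁₀(28.6/3.3) = 85 − 18.76 = 66.24 dB.
shot-blast cabinet: 104 − 20·log₁₀(20.1/3.0) = 104 − 16.52 = 87.48 dB.
Σ 10^(L/10) = 5.638e+08 → L_total = 10·log₁₀(5.638e+08) = 87.51 dB.

87.5 dB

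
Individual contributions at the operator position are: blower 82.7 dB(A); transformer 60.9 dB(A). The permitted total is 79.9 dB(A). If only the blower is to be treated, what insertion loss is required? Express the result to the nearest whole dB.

3 dB

The untreated sources together contribute 10^(60.9/10) = 1.230e+06, i.e. 60.90 dB(A).
The limit corresponds to 10^(79.9/10) = 9.772e+07; subtracting the fixed part leaves 9.649e+07 for the blower, i.e. 79.84 dB(A).
So the blower must be reduced from 82.7 to 79.84 dB(A): IL = 2.86 dB.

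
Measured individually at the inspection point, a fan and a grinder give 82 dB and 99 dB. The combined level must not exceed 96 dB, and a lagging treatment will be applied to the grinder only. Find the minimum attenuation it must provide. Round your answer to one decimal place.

3.2 dB

Fixed contribution from the other source: Σ 10^(L/10) = 10^(82/10) = 1.585e+08 (82.00 dB).
The limit corresponds to 10^(96/10) = 3.981e+09; subtracting the fixed part leaves 3.823e+09 for the grinder, i.e. 95.82 dB.
So the grinder must be reduced from 99 to 95.82 dB: IL = 3.18 dB.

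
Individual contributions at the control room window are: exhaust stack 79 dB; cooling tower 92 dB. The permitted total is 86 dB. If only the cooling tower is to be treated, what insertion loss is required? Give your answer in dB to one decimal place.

7.0 dB

The untreated sources together contribute 10^(79/10) = 7.943e+07, i.e. 79.00 dB.
To meet 86 dB overall, the treated cooling tower may contribute at most 10^(86/10) − 7.943e+07 = 3.187e+08, i.e. 85.03 dB.
Required insertion loss = 92 − 85.03 = 6.97 dB.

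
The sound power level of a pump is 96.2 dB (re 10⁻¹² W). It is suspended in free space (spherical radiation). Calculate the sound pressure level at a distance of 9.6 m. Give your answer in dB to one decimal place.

L_p = L_w − 10·log₁₀(4π·r²) with r = 9.6 m.
4π·r² = 1158 m², 10·log₁₀ of that is 30.638 dB.
L_p = 96.2 − 30.638 = 65.56 dB.

65.6 dB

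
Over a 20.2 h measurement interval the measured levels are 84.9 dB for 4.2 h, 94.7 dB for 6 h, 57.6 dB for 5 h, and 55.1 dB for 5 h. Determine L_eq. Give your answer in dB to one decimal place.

L_eq = 10·log₁₀[(1/T)·Σ tᵢ·10^(Lᵢ/10)] with T = 20.2 h.
Σ tᵢ·10^(Lᵢ/10) = 4.2·10^(84.9/10) + 6·10^(94.7/10) + 5·10^(57.6/10) + 5·10^(55.1/10) = 1.901e+10.
L_eq = 10·log₁₀(1.901e+10/20.2) = 89.74 dB.

89.7 dB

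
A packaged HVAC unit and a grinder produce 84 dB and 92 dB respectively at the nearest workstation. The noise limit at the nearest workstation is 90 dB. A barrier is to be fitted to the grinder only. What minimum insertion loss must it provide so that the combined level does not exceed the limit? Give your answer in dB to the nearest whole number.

3 dB

Fixed contribution from the other source: Σ 10^(L/10) = 10^(84/10) = 2.512e+08 (84.00 dB).
The limit corresponds to 10^(90/10) = 1.000e+09; subtracting the fixed part leaves 7.488e+08 for the grinder, i.e. 88.74 dB.
Required insertion loss = 92 − 88.74 = 3.26 dB.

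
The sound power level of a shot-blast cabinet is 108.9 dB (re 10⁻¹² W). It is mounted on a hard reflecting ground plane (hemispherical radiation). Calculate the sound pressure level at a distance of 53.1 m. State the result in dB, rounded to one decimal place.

66.4 dB

The power spreads over a hemisphere of area 2π·r², so L_p = L_w − 10·log₁₀(2π·r²).
2π·r² = 1.772e+04 m², 10·log₁₀ of that is 42.484 dB.
L_p = 108.9 − 42.484 = 66.42 dB.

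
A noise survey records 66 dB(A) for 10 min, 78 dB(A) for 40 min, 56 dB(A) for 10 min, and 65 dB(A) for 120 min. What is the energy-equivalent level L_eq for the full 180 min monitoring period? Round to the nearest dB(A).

Weight each interval's intensity by its duration and average over T = 180 min:
Σ tᵢ·10^(Lᵢ/10) = 10·10^(66/10) + 40·10^(78/10) + 10·10^(56/10) + 120·10^(65/10) = 2.947e+09.
L_eq = 10·log₁₀(2.947e+09/180) = 72.14 dB(A).

72 dB(A)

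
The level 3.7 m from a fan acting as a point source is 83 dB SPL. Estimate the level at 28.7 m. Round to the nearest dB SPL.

65 dB SPL

For a point source, L₂ = L₁ − 20·log₁₀(r₂/r₁).
L₂ = 83 − 20·log₁₀(28.7/3.7) = 83 − 17.794 = 65.21 dB SPL.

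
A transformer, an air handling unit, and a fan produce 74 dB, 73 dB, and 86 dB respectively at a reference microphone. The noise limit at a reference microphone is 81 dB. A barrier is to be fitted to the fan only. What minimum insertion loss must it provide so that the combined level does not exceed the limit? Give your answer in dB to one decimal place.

Fixed contribution from the other sources: Σ 10^(L/10) = 10^(74/10) + 10^(73/10) = 4.507e+07 (76.54 dB).
The limit corresponds to 10^(81/10) = 1.259e+08; subtracting the fixed part leaves 8.082e+07 for the fan, i.e. 79.08 dB.
Required insertion loss = 86 − 79.08 = 6.92 dB.

6.9 dB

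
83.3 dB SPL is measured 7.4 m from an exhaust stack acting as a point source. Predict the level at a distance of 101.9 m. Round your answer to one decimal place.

60.5 dB SPL

For a point source, L₂ = L₁ − 20·log₁₀(r₂/r₁).
L₂ = 83.3 − 20·log₁₀(101.9/7.4) = 83.3 − 22.779 = 60.52 dB SPL.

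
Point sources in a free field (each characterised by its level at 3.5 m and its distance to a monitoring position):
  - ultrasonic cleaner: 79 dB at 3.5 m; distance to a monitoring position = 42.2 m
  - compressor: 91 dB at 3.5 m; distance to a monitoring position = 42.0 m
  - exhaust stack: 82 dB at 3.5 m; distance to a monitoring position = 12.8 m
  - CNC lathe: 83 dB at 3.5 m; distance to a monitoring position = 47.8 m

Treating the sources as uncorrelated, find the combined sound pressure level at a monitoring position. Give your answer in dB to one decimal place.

73.5 dB

Apply inverse-square spreading to bring every level to the receiver, then sum 10^(L/10).
ultrasonic cleaner: 79 − 20·log₁₀(42.2/3.5) = 79 − 21.62 = 57.38 dB.
compressor: 91 − 20·log₁₀(42.0/3.5) = 91 − 21.58 = 69.42 dB.
exhaust stack: 82 − 20·log₁₀(12.8/3.5) = 82 − 11.26 = 70.74 dB.
CNC lathe: 83 − 20·log₁₀(47.8/3.5) = 83 − 22.71 = 60.29 dB.
Σ 10^(L/10) = 2.221e+07 → L_total = 10·log₁₀(2.221e+07) = 73.47 dB.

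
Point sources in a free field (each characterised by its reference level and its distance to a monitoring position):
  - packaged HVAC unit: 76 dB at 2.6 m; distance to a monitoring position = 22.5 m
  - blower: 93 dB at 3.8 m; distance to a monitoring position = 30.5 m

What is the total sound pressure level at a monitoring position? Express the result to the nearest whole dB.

First find each source's level at the receiver (point-source: −20·log₁₀(r/r_ref)), then combine on an intensity basis.
packaged HVAC unit: 76 − 20·log₁₀(22.5/2.6) = 76 − 18.74 = 57.26 dB.
blower: 93 − 20·log₁₀(30.5/3.8) = 93 − 18.09 = 74.91 dB.
Σ 10^(L/10) = 3.150e+07 → L_total = 10·log₁₀(3.150e+07) = 74.98 dB.

75 dB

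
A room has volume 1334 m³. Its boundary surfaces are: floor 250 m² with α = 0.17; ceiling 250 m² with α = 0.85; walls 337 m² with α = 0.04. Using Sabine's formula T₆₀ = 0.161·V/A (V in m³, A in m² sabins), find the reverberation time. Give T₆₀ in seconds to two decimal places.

0.80 s

A = Σ Sᵢαᵢ = 250·0.17 + 250·0.85 + 337·0.04 = 268.48 m².
T₆₀ = 0.161 × 1334 / 268.48 = 0.800 s.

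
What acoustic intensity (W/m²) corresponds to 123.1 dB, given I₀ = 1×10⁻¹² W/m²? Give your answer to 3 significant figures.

L = 10·log₁₀(I/I₀) ⇒ I = I₀·10^(L/10) = 10⁻¹² × 10^12.31.

2.04 W/m²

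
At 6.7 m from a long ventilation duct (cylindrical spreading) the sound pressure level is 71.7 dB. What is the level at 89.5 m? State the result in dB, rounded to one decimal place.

60.4 dB

For a line source, L₂ = L₁ − 10·log₁₀(r₂/r₁).
L₂ = 71.7 − 10·log₁₀(89.5/6.7) = 71.7 − 11.257 = 60.44 dB.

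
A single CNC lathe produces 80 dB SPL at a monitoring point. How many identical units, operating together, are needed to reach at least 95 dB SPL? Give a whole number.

32

Need L₁ + 10·log₁₀ N ≥ 95, i.e. log₁₀ N ≥ 1.50.
N ≥ 10^(15.0/10) = 31.623, so N = 32.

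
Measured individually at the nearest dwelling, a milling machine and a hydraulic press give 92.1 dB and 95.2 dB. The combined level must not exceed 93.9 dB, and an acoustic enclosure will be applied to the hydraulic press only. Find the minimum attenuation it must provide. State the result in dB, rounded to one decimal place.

The untreated sources together contribute 10^(92.1/10) = 1.622e+09, i.e. 92.10 dB.
To meet 93.9 dB overall, the treated hydraulic press may contribute at most 10^(93.9/10) − 1.622e+09 = 8.329e+08, i.e. 89.21 dB.
Required insertion loss = 95.2 − 89.21 = 5.99 dB.

6.0 dB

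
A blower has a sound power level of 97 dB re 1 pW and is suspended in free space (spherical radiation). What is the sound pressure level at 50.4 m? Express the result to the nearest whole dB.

Free-field spherical radiation: L_p = L_w − 10·log₁₀(4π·r²), r = 50.4 m.
4π·r² = 3.192e+04 m², 10·log₁₀ of that is 45.041 dB.
L_p = 97 − 45.041 = 51.96 dB.

52 dB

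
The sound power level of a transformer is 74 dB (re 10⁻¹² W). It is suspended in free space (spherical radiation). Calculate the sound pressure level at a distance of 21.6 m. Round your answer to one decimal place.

36.3 dB

L_p = L_w − 10·log₁₀(4π·r²) with r = 21.6 m.
4π·r² = 5863 m², 10·log₁₀ of that is 37.681 dB.
L_p = 74 − 37.681 = 36.32 dB.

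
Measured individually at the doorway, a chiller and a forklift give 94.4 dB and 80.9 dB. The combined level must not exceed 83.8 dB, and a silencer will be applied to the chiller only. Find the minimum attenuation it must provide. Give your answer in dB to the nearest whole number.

14 dB

The untreated sources together contribute 10^(80.9/10) = 1.230e+08, i.e. 80.90 dB.
The limit corresponds to 10^(83.8/10) = 2.399e+08; subtracting the fixed part leaves 1.169e+08 for the chiller, i.e. 80.68 dB.
Required insertion loss = 94.4 − 80.68 = 13.72 dB.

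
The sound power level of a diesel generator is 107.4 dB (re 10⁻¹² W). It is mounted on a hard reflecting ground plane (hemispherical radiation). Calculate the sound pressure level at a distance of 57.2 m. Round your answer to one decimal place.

The power spreads over a hemisphere of area 2π·r², so L_p = L_w − 10·log₁₀(2π·r²).
2π·r² = 2.056e+04 m², 10·log₁₀ of that is 43.130 dB.
L_p = 107.4 − 43.130 = 64.27 dB.

64.3 dB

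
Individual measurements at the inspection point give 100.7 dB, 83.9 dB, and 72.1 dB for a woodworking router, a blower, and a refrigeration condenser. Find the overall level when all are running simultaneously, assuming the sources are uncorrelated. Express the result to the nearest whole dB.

Incoherent sources combine by intensity addition: L_total = 10·log₁₀(Σ 10^(L_i/10)).
Σ 10^(L/10) = 10^(100.7/10) + 10^(83.9/10) + 10^(72.1/10) = 1.201e+10.
L_total = 10·log₁₀(1.201e+10) = 100.80 dB.

101 dB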